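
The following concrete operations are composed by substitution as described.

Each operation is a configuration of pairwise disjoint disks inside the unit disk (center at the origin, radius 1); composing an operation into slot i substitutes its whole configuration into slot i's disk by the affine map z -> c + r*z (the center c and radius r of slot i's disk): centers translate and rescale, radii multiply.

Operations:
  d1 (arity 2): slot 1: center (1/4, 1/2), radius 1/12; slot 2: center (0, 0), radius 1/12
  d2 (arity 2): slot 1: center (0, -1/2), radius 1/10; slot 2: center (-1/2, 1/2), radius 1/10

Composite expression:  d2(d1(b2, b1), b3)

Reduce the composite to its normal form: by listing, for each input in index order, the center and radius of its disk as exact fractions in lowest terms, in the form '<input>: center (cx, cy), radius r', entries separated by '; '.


b1: center (0, -1/2), radius 1/120; b2: center (1/40, -9/20), radius 1/120; b3: center (-1/2, 1/2), radius 1/10

Below d2, radii multiply path by path; the b-disk centers shift.
for b2, the 2-step affine chain lands on center (1/40, -9/20), radius 1/120
for b1, the 2-step affine chain lands on center (0, -1/2), radius 1/120
for b3, the 1-step affine chain lands on center (-1/2, 1/2), radius 1/10


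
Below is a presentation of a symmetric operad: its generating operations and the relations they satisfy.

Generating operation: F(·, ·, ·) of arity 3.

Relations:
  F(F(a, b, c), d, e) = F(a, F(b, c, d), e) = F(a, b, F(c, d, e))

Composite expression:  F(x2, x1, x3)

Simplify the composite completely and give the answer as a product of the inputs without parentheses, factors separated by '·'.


x2 · x1 · x3


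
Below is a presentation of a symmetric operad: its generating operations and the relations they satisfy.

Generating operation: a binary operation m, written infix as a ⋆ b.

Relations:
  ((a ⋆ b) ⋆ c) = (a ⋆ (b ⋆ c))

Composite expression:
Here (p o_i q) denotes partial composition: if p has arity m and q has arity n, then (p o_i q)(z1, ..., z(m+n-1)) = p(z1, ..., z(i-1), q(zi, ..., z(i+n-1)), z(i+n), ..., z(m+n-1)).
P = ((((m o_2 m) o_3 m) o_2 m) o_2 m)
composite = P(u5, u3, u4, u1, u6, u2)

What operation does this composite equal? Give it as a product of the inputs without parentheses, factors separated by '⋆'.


u5 ⋆ u3 ⋆ u4 ⋆ u1 ⋆ u6 ⋆ u2


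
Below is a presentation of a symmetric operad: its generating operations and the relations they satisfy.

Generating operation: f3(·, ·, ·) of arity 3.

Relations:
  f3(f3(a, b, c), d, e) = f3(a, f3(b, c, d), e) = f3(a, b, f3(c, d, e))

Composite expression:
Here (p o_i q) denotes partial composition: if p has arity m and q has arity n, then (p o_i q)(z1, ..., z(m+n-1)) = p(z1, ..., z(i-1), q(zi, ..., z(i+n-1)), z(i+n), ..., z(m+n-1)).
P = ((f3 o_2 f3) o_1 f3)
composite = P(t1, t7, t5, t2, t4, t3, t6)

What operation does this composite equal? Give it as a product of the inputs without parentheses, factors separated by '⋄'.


t1 ⋄ t7 ⋄ t5 ⋄ t2 ⋄ t4 ⋄ t3 ⋄ t6

The f3-tree's shape is irrelevant; the t-reading-order decides.
f3(t1, t7, t5) flattens to t1 ⋄ t7 ⋄ t5
f3(t2, t4, t3) flattens to t2 ⋄ t4 ⋄ t3
f3(f3(t1, t7, t5), f3(t2, t4, t3), t6) flattens to t1 ⋄ t7 ⋄ t5 ⋄ t2 ⋄ t4 ⋄ t3 ⋄ t6


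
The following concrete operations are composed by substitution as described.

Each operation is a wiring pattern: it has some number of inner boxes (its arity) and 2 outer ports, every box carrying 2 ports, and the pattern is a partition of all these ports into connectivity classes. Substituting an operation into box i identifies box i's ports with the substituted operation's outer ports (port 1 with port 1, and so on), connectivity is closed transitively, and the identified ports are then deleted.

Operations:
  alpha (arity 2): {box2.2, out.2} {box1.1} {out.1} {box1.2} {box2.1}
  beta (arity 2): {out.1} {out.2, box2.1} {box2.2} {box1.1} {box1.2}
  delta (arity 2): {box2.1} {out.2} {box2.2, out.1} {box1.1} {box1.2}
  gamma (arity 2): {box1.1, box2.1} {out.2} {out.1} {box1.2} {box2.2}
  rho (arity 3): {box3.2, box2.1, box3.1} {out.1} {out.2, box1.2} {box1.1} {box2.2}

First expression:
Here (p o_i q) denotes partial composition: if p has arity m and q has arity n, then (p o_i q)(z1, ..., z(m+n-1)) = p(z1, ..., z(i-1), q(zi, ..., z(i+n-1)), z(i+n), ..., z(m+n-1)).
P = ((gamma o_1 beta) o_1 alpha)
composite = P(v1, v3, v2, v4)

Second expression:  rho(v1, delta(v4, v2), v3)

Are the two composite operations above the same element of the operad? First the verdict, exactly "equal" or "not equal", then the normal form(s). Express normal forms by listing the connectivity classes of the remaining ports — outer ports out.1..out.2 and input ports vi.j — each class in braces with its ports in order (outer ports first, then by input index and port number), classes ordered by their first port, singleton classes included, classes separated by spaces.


not equal — first {out.1} {out.2} {v1.1} {v1.2} {v2.1} {v2.2} {v3.1} {v3.2} {v4.1} {v4.2}, second {out.1} {out.2, v1.2} {v1.1} {v2.1} {v2.2, v3.1, v3.2} {v4.1} {v4.2}


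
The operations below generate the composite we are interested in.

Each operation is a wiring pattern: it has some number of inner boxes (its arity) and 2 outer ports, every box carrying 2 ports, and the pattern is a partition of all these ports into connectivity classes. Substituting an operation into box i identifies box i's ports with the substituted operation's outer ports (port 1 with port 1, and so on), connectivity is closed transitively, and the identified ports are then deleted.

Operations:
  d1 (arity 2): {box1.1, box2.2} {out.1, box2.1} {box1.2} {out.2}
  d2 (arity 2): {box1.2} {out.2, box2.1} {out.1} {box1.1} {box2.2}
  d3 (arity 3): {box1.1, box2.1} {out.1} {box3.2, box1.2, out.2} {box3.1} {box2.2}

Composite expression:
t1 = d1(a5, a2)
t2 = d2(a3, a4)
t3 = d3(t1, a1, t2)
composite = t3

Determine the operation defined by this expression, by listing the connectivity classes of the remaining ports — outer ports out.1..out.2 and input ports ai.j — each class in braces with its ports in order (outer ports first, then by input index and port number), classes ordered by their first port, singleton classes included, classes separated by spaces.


{out.1} {out.2, a4.1} {a1.1, a2.1} {a1.2} {a2.2, a5.1} {a3.1} {a3.2} {a4.2} {a5.2}

After gluing at d3, chains via deleted ports link the a-ports.
after d1, the pattern on (a5, a2) reads {out.1, a2.1} {out.2} {a2.2, a5.1} {a5.2} (out.j = its outer ports)
after d2, the pattern on (a3, a4) reads {out.1} {out.2, a4.1} {a3.1} {a3.2} {a4.2} (out.j = its outer ports)
after d3, the pattern on (a5, a2, a1, a3, a4) reads {out.1} {out.2, a4.1} {a1.1, a2.1} {a1.2} {a2.2, a5.1} {a3.1} {a3.2} {a4.2} {a5.2} (out.j = its outer ports)


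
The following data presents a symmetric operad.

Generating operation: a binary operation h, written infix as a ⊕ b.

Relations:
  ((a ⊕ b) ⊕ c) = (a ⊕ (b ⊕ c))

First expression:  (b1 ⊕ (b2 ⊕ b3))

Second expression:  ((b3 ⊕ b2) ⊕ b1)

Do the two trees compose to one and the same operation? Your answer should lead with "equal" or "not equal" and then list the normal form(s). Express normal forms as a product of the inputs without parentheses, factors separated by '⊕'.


not equal; first: b1 ⊕ b2 ⊕ b3; second: b3 ⊕ b2 ⊕ b1


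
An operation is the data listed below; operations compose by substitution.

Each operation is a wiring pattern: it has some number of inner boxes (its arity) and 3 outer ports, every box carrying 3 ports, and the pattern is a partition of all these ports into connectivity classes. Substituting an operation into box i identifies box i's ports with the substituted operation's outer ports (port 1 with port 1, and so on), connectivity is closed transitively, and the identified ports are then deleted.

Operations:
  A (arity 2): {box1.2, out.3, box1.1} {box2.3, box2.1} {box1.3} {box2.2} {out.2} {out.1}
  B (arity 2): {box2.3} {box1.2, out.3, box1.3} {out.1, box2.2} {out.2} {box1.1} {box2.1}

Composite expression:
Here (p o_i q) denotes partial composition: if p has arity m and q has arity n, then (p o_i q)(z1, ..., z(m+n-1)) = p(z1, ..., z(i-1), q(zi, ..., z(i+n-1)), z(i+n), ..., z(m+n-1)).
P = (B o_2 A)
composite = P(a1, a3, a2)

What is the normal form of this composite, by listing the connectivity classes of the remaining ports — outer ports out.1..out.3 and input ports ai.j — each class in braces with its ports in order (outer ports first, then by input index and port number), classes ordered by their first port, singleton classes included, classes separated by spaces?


Connectivity passes through glued B-boundaries; trace each wire chain.
composing A on (a3, a2), with out.j its own outer ports: {out.1} {out.2} {out.3, a3.1, a3.2} {a2.1, a2.3} {a2.2} {a3.3}
composing B on (a1, a3, a2), with out.j its own outer ports: {out.1} {out.2} {out.3, a1.2, a1.3} {a1.1} {a2.1, a2.3} {a2.2} {a3.1, a3.2} {a3.3}

{out.1} {out.2} {out.3, a1.2, a1.3} {a1.1} {a2.1, a2.3} {a2.2} {a3.1, a3.2} {a3.3}


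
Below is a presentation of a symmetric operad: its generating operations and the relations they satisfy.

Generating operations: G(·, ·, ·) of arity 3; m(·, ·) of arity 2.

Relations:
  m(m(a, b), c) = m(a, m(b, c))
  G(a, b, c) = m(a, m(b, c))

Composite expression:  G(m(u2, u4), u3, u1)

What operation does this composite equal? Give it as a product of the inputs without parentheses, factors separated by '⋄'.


u2 ⋄ u4 ⋄ u3 ⋄ u1

Every regrouping of G is equal, so read the u-inputs in written order.
m(u2, u4) reduces to u2 ⋄ u4
G(m(u2, u4), u3, u1) reduces to u2 ⋄ u4 ⋄ u3 ⋄ u1


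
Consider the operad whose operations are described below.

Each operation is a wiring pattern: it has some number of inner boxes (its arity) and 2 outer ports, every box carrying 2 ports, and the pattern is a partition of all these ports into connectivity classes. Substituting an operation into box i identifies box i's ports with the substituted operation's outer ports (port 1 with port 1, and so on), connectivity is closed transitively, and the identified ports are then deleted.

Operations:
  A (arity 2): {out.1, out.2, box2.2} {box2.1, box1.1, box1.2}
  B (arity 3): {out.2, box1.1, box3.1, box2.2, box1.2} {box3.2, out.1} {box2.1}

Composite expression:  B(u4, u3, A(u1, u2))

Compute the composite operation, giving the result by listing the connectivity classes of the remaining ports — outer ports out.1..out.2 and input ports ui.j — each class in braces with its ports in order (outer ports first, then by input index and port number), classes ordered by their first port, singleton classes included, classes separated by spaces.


{out.1, out.2, u2.2, u3.2, u4.1, u4.2} {u1.1, u1.2, u2.1} {u3.1}

Treat the ports identified at B as solder joints: merge, then drop.
the subtree at A composes to {out.1, out.2, u2.2} {u1.1, u1.2, u2.1} on (u1, u2); out.j = own outer ports
the subtree at B composes to {out.1, out.2, u2.2, u3.2, u4.1, u4.2} {u1.1, u1.2, u2.1} {u3.1} on (u4, u3, u1, u2); out.j = own outer ports


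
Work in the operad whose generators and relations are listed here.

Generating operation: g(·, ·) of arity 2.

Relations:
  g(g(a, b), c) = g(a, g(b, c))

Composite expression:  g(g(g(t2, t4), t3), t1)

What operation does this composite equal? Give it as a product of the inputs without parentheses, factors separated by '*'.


t2 * t4 * t3 * t1

All parenthesizations of g agree; list the t-inputs left to right.
g(t2, t4) collapses to t2 * t4
g(g(t2, t4), t3) collapses to t2 * t4 * t3
g(g(g(t2, t4), t3), t1) collapses to t2 * t4 * t3 * t1


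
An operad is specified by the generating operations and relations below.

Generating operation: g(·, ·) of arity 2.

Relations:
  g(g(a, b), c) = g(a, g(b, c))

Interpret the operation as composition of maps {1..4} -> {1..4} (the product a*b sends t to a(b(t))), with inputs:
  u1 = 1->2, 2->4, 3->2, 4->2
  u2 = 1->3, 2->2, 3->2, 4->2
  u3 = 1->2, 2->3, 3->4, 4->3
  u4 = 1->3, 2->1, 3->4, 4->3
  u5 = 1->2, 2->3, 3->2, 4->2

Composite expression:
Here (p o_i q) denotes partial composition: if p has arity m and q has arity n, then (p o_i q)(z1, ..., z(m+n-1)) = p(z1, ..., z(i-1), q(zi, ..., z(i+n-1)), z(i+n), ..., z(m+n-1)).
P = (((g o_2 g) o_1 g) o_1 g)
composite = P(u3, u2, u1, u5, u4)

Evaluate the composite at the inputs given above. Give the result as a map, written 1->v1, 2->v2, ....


g(u3, u2) = 1->4, 2->3, 3->3, 4->3
g(g(u3, u2), u1) = 1->3, 2->3, 3->3, 4->3
g(u5, u4) = 1->2, 2->2, 3->2, 4->2
g(g(g(u3, u2), u1), g(u5, u4)) = 1->3, 2->3, 3->3, 4->3

1->3, 2->3, 3->3, 4->3


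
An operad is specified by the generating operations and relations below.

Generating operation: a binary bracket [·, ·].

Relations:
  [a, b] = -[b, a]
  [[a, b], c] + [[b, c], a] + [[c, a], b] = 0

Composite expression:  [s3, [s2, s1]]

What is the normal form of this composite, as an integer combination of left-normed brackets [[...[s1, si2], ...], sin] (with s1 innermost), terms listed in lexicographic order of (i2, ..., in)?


[[s1, s2], s3]

A multilinear Lie element is pinned by s1-initial words (s1 innermost).
Composite bracket: [s3, [s2, s1]]
The bracket unfolds into 4 signed words via [a, b] = ab - ba (2^2 = 4).
Only words starting with s1 matter:
  s1s2s3 appears with sign +1, giving the term +[[s1, s2], s3]


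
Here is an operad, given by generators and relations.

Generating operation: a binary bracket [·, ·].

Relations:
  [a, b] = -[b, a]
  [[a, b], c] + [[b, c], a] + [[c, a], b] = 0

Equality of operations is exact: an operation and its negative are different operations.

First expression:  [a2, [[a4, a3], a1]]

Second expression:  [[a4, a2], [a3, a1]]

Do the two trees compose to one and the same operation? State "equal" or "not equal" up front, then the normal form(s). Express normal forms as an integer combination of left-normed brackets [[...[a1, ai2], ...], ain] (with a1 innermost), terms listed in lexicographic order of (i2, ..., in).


not equal: they reduce to -[[[a1, a3], a4], a2] + [[[a1, a4], a3], a2] and -[[[a1, a3], a2], a4] + [[[a1, a3], a4], a2]

Normal form of the first expression: -[[[a1, a3], a4], a2] + [[[a1, a4], a3], a2]
Normal form of the second expression: -[[[a1, a3], a2], a4] + [[[a1, a3], a4], a2]
They disagree, so not equal.


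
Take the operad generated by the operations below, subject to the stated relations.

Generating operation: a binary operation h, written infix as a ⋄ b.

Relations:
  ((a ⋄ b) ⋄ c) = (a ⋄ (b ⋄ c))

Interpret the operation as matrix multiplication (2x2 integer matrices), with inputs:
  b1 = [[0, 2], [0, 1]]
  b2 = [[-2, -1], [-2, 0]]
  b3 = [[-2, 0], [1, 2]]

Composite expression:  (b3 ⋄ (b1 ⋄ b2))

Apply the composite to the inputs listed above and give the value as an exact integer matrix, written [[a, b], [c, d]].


[[8, 0], [-8, 0]]


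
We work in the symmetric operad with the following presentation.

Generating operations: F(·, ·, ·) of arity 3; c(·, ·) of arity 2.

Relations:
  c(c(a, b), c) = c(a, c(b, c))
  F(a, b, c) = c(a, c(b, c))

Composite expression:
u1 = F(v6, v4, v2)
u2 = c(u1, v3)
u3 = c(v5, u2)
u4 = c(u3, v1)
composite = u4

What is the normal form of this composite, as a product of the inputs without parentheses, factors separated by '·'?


v5 · v6 · v4 · v2 · v3 · v1

Every regrouping of c is equal, so read the v-inputs in written order.
F(v6, v4, v2) unparenthesizes to v6 · v4 · v2
c(F(v6, v4, v2), v3) unparenthesizes to v6 · v4 · v2 · v3
c(v5, c(F(v6, v4, v2), v3)) unparenthesizes to v5 · v6 · v4 · v2 · v3
c(c(v5, c(F(v6, v4, v2), v3)), v1) unparenthesizes to v5 · v6 · v4 · v2 · v3 · v1


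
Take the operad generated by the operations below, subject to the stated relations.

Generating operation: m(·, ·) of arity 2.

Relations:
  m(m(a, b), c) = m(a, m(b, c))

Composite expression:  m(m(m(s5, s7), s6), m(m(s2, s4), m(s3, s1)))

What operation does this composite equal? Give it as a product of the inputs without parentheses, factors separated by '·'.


s5 · s7 · s6 · s2 · s4 · s3 · s1

Key point: m is associative — brackets drop, the s-order remains.
m(s5, s7) linearizes to s5 · s7
m(m(s5, s7), s6) linearizes to s5 · s7 · s6
m(s2, s4) linearizes to s2 · s4
m(s3, s1) linearizes to s3 · s1
m(m(s2, s4), m(s3, s1)) linearizes to s2 · s4 · s3 · s1
m(m(m(s5, s7), s6), m(m(s2, s4), m(s3, s1))) linearizes to s5 · s7 · s6 · s2 · s4 · s3 · s1


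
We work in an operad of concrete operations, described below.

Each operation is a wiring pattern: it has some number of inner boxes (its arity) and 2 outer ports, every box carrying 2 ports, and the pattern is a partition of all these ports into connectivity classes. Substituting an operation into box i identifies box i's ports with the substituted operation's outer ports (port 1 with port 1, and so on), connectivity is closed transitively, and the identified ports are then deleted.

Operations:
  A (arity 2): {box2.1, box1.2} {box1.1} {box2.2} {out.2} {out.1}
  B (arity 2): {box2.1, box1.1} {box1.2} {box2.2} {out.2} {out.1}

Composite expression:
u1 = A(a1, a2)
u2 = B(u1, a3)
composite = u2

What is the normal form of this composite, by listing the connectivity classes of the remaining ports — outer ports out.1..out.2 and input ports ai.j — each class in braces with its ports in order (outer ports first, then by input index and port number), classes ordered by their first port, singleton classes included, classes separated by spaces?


{out.1} {out.2} {a1.1} {a1.2, a2.1} {a2.2} {a3.1} {a3.2}

Two ports join when wires chain via B-identified ports.
through A, on inputs (a1, a2): {out.1} {out.2} {a1.1} {a1.2, a2.1} {a2.2} (out.j = stage outer ports)
through B, on inputs (a1, a2, a3): {out.1} {out.2} {a1.1} {a1.2, a2.1} {a2.2} {a3.1} {a3.2} (out.j = stage outer ports)


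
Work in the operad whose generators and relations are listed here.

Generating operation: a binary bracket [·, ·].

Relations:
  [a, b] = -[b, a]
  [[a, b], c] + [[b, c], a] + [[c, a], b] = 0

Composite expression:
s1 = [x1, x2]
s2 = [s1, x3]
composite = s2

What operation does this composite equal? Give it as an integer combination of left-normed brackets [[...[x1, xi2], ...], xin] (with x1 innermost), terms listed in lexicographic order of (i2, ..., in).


[[x1, x2], x3]


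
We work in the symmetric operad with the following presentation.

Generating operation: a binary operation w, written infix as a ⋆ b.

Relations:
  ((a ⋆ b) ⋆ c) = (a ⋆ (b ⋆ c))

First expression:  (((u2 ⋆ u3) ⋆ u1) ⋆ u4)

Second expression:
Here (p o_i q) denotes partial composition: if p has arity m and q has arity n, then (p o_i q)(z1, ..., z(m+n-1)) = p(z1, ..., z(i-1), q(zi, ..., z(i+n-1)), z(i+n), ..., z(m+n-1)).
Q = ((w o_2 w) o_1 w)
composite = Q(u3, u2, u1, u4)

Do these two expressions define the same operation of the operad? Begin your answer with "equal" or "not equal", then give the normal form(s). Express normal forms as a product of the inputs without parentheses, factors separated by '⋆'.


not equal; the first gives u2 ⋆ u3 ⋆ u1 ⋆ u4 and the second u3 ⋆ u2 ⋆ u1 ⋆ u4

The first expression, normalized: u2 ⋆ u3 ⋆ u1 ⋆ u4
The second expression, normalized: u3 ⋆ u2 ⋆ u1 ⋆ u4
No match — not equal.


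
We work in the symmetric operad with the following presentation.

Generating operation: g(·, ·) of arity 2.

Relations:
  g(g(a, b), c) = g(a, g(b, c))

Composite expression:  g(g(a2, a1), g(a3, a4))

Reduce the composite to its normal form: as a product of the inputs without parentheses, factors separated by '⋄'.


a2 ⋄ a1 ⋄ a3 ⋄ a4

Under associativity of g, the answer is the a's in reading order.
g(a2, a1) reduces to a2 ⋄ a1
g(a3, a4) reduces to a3 ⋄ a4
g(g(a2, a1), g(a3, a4)) reduces to a2 ⋄ a1 ⋄ a3 ⋄ a4


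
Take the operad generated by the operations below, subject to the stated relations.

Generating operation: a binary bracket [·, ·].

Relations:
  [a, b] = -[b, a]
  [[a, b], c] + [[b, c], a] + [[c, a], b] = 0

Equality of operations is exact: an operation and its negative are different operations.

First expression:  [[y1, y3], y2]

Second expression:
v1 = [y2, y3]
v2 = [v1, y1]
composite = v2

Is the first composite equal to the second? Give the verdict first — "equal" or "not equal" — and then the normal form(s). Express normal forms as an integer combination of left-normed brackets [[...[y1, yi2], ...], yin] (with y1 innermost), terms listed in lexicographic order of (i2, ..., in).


In normal form, the first expression is [[y1, y3], y2]
In normal form, the second expression is -[[y1, y2], y3] + [[y1, y3], y2]
Distinct normal forms: not equal.

not equal — first [[y1, y3], y2], second -[[y1, y2], y3] + [[y1, y3], y2]


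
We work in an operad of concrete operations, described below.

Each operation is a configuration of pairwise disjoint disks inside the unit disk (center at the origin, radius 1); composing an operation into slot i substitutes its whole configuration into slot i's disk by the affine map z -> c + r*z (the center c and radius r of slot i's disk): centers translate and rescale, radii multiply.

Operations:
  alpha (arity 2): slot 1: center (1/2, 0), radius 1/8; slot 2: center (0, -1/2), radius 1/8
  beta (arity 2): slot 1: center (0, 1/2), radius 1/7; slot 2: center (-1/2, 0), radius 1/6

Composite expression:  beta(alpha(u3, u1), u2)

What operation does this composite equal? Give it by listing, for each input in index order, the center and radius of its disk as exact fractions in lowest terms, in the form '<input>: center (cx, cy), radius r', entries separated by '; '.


Each u-disk chains the slot maps above it in beta; radii multiply.
u3 passes through 2 substitutions, ending at center (1/14, 1/2), radius 1/56
u1 passes through 2 substitutions, ending at center (0, 3/7), radius 1/56
u2 passes through 1 substitution, ending at center (-1/2, 0), radius 1/6

u1: center (0, 3/7), radius 1/56; u2: center (-1/2, 0), radius 1/6; u3: center (1/14, 1/2), radius 1/56


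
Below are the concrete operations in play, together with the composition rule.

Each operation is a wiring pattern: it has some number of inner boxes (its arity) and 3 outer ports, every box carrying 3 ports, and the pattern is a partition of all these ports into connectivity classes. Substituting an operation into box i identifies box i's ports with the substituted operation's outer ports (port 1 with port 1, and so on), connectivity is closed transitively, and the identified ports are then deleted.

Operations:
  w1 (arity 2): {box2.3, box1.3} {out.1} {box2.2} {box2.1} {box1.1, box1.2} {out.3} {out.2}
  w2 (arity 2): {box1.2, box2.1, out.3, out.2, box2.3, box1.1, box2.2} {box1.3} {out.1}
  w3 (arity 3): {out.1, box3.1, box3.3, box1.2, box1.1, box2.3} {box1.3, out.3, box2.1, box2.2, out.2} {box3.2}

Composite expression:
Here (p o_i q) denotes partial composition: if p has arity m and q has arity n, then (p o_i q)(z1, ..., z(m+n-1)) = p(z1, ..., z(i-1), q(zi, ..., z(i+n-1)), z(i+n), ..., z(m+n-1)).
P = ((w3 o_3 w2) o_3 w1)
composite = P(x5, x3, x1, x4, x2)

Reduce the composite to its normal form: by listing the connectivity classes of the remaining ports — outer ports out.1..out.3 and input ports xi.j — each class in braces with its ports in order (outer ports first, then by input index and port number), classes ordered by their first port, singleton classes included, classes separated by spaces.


{out.1, x2.1, x2.2, x2.3, x3.3, x5.1, x5.2} {out.2, out.3, x3.1, x3.2, x5.3} {x1.1, x1.2} {x1.3, x4.3} {x4.1} {x4.2}

Two ports join when wires chain via w3-identified ports.
after w1, the pattern on (x1, x4) reads {out.1} {out.2} {out.3} {x1.1, x1.2} {x1.3, x4.3} {x4.1} {x4.2} (out.j = its outer ports)
after w2, the pattern on (x1, x4, x2) reads {out.1} {out.2, out.3, x2.1, x2.2, x2.3} {x1.1, x1.2} {x1.3, x4.3} {x4.1} {x4.2} (out.j = its outer ports)
after w3, the pattern on (x5, x3, x1, x4, x2) reads {out.1, x2.1, x2.2, x2.3, x3.3, x5.1, x5.2} {out.2, out.3, x3.1, x3.2, x5.3} {x1.1, x1.2} {x1.3, x4.3} {x4.1} {x4.2} (out.j = its outer ports)


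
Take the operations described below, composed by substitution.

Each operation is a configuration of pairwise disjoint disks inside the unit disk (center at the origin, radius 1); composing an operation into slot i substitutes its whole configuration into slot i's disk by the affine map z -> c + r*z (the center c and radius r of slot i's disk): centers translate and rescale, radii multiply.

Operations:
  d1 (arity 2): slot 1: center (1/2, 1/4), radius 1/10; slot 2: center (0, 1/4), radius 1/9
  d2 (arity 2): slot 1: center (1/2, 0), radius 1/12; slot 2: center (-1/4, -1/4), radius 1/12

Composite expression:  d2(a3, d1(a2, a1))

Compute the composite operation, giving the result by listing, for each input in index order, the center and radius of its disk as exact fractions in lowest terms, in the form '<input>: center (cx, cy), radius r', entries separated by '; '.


a1: center (-1/4, -11/48), radius 1/108; a2: center (-5/24, -11/48), radius 1/120; a3: center (1/2, 0), radius 1/12

Only the slot chain above each a matters under d2; compose those maps.
input a3: applying the 1 nested substitution gives center (1/2, 0), radius 1/12
input a2: applying the 2 nested substitutions gives center (-5/24, -11/48), radius 1/120
input a1: applying the 2 nested substitutions gives center (-1/4, -11/48), radius 1/108


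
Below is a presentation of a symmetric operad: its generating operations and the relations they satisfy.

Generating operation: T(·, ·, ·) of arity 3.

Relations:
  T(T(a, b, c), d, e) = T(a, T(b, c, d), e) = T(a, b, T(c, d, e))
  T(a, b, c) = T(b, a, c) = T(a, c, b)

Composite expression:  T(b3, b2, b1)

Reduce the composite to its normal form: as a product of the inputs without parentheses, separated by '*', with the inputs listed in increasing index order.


b1 * b2 * b3

Reordering under T is free, so list the b-inputs canonically.
T(b3, b2, b1) collapses to b3 * b2 * b1
commutativity sorts the factors: b1 * b2 * b3


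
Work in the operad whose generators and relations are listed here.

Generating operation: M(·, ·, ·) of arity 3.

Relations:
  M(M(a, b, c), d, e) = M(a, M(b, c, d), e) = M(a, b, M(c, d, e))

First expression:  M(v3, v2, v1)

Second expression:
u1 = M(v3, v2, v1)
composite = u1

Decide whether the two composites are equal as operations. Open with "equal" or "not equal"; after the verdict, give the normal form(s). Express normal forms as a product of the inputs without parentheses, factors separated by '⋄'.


equal; both compose to v3 ⋄ v2 ⋄ v1


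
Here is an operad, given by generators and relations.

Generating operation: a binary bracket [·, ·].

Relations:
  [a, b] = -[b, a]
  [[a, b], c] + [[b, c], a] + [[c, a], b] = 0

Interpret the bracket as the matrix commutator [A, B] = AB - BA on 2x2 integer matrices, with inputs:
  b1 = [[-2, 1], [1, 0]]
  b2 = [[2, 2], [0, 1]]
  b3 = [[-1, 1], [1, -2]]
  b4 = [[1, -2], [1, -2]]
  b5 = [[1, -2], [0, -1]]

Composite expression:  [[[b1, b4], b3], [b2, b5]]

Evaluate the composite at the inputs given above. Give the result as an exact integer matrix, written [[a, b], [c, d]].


[b1, b4] = [[3, 1], [5, -3]]
[[b1, b4], b3] = [[-4, 5], [-1, 4]]
[b2, b5] = [[0, -6], [0, 0]]
[[[b1, b4], b3], [b2, b5]] = [[-6, 48], [0, 6]]

[[-6, 48], [0, 6]]


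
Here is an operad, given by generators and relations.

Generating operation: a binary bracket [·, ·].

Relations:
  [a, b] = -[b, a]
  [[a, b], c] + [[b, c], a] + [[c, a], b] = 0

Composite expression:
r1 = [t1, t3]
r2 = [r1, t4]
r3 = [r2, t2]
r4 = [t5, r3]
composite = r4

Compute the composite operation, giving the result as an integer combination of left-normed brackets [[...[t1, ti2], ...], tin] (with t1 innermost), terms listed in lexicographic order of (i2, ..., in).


In the tensor algebra, words opening t1 carry the t1-anchored form.
Composite bracket: [t5, [[[t1, t3], t4], t2]]
Each bracket splits as ab - ba, giving 16 signed words (2^4 = 16).
The t1-initial words carry the normal form:
  t1t3t4t2t5 appears with sign -1, giving the term -[[[[t1, t3], t4], t2], t5]

-[[[[t1, t3], t4], t2], t5]


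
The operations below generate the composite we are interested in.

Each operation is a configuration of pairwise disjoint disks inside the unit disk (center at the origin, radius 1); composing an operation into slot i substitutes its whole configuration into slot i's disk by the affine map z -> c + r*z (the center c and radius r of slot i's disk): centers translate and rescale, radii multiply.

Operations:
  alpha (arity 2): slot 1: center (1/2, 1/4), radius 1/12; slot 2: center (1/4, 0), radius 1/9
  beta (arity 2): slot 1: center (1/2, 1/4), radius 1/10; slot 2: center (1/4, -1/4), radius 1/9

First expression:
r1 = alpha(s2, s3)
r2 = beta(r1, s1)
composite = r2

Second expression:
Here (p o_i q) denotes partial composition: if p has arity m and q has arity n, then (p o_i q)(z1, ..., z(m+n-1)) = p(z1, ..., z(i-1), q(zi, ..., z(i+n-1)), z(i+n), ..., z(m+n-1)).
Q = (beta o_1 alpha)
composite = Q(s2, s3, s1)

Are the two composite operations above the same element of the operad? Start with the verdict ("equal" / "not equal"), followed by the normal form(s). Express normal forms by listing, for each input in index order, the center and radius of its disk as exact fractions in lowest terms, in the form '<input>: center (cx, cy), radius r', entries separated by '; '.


The first composite normalizes to s1: center (1/4, -1/4), radius 1/9; s2: center (11/20, 11/40), radius 1/120; s3: center (21/40, 1/4), radius 1/90
The second composite normalizes to s1: center (1/4, -1/4), radius 1/9; s2: center (11/20, 11/40), radius 1/120; s3: center (21/40, 1/4), radius 1/90
Both agree, so they are equal.

equal; both compose to s1: center (1/4, -1/4), radius 1/9; s2: center (11/20, 11/40), radius 1/120; s3: center (21/40, 1/4), radius 1/90


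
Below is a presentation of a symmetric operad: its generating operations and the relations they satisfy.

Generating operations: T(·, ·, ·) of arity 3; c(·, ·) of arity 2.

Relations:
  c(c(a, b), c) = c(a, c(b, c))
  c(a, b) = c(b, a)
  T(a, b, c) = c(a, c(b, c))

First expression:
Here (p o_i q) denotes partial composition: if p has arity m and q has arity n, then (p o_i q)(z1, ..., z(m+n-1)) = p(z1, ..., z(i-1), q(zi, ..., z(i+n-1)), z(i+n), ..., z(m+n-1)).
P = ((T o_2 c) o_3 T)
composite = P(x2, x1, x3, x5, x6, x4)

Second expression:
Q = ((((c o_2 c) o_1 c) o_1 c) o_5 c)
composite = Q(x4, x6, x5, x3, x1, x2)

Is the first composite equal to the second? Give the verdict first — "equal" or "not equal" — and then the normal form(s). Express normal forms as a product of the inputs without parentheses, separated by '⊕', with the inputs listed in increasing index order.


equal — both sides give x1 ⊕ x2 ⊕ x3 ⊕ x4 ⊕ x5 ⊕ x6

In normal form, the first expression is x1 ⊕ x2 ⊕ x3 ⊕ x4 ⊕ x5 ⊕ x6
In normal form, the second expression is x1 ⊕ x2 ⊕ x3 ⊕ x4 ⊕ x5 ⊕ x6
Identical normal forms: equal.


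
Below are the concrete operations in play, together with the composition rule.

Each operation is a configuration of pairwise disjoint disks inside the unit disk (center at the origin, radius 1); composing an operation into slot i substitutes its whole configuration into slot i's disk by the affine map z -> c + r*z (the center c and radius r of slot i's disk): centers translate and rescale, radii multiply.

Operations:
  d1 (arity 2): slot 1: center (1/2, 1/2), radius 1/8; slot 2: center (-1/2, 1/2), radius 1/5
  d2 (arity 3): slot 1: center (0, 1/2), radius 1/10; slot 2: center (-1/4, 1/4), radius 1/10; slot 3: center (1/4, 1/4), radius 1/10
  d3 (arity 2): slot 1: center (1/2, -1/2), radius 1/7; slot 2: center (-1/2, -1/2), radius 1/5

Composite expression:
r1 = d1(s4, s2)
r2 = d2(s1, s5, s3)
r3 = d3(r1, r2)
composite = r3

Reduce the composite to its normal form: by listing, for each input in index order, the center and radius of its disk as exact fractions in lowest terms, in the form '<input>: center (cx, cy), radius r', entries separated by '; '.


s1: center (-1/2, -2/5), radius 1/50; s2: center (3/7, -3/7), radius 1/35; s3: center (-9/20, -9/20), radius 1/50; s4: center (4/7, -3/7), radius 1/56; s5: center (-11/20, -9/20), radius 1/50

Below d3, radii multiply path by path; the s-disk centers shift.
s4 passes through 2 substitutions, ending at center (4/7, -3/7), radius 1/56
s2 passes through 2 substitutions, ending at center (3/7, -3/7), radius 1/35
s1 passes through 2 substitutions, ending at center (-1/2, -2/5), radius 1/50
s5 passes through 2 substitutions, ending at center (-11/20, -9/20), radius 1/50
s3 passes through 2 substitutions, ending at center (-9/20, -9/20), radius 1/50


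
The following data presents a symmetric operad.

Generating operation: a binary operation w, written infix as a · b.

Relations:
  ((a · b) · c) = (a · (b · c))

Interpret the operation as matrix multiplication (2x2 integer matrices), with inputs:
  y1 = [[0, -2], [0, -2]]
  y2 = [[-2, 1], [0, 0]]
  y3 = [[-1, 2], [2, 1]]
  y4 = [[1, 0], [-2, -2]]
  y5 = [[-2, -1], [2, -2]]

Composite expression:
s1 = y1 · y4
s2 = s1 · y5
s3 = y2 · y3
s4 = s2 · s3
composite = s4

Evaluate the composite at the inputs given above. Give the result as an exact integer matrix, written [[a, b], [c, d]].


(y1 · y4) = [[4, 4], [4, 4]]
((y1 · y4) · y5) = [[0, -12], [0, -12]]
(y2 · y3) = [[4, -3], [0, 0]]
(((y1 · y4) · y5) · (y2 · y3)) = [[0, 0], [0, 0]]

[[0, 0], [0, 0]]


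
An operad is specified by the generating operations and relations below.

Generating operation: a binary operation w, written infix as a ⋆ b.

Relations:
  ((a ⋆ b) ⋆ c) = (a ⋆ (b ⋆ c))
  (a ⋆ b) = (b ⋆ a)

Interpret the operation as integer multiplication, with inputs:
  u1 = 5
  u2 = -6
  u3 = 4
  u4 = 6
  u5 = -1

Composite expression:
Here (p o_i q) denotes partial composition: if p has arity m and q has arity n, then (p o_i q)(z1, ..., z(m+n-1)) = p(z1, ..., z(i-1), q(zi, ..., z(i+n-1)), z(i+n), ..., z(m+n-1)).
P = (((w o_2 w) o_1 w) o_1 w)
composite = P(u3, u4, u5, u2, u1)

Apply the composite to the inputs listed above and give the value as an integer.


720

(u3 ⋆ u4) = 24
((u3 ⋆ u4) ⋆ u5) = -24
(u2 ⋆ u1) = -30
(((u3 ⋆ u4) ⋆ u5) ⋆ (u2 ⋆ u1)) = 720


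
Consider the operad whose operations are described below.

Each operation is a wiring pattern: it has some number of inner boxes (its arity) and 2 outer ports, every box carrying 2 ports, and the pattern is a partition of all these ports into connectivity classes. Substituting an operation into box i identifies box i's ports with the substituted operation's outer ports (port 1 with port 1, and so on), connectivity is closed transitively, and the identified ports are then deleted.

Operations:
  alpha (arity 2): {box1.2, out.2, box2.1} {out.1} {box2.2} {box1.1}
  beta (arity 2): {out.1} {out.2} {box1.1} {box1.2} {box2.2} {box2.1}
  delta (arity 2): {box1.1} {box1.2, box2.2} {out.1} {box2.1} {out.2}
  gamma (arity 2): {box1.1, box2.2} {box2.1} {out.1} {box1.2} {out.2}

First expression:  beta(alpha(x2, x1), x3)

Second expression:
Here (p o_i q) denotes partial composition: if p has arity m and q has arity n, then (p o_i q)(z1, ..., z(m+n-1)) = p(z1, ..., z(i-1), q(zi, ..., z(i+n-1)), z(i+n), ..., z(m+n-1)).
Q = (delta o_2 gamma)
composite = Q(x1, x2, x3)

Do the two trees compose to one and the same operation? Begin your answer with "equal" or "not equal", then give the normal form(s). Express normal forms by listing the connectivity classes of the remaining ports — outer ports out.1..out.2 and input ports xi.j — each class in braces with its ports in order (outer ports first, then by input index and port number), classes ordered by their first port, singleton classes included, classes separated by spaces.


not equal: they reduce to {out.1} {out.2} {x1.1, x2.2} {x1.2} {x2.1} {x3.1} {x3.2} and {out.1} {out.2} {x1.1} {x1.2} {x2.1, x3.2} {x2.2} {x3.1}


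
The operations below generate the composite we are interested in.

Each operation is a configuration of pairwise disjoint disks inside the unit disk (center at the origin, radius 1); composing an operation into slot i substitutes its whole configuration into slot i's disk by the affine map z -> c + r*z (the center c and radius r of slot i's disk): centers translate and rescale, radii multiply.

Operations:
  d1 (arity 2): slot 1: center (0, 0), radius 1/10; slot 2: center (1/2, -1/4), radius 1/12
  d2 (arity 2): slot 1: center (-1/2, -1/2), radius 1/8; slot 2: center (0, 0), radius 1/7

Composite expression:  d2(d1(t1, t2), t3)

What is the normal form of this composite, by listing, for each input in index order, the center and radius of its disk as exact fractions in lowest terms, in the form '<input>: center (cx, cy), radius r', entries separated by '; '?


t1: center (-1/2, -1/2), radius 1/80; t2: center (-7/16, -17/32), radius 1/96; t3: center (0, 0), radius 1/7

Follow each t-input down from d2: c' goes to c + r*c', radius to r*r'.
t1 passes through 2 substitutions, ending at center (-1/2, -1/2), radius 1/80
t2 passes through 2 substitutions, ending at center (-7/16, -17/32), radius 1/96
t3 passes through 1 substitution, ending at center (0, 0), radius 1/7


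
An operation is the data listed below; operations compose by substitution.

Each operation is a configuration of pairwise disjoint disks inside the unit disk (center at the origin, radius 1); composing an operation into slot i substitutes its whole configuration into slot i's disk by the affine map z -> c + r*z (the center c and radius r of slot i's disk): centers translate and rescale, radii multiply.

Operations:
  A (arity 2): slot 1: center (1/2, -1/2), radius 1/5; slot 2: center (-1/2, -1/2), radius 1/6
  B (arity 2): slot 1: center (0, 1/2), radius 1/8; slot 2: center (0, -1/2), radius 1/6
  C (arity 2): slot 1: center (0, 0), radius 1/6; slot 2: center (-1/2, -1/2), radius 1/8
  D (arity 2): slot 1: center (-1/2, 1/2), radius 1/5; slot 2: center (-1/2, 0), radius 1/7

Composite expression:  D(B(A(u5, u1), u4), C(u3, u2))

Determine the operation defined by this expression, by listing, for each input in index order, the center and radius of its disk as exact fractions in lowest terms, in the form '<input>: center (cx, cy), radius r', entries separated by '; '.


Only the slot chain above each u matters under D; compose those maps.
tracing u5 down its 3-map path: center (-39/80, 47/80), radius 1/200
tracing u1 down its 3-map path: center (-41/80, 47/80), radius 1/240
tracing u4 down its 2-map path: center (-1/2, 2/5), radius 1/30
tracing u3 down its 2-map path: center (-1/2, 0), radius 1/42
tracing u2 down its 2-map path: center (-4/7, -1/14), radius 1/56

u1: center (-41/80, 47/80), radius 1/240; u2: center (-4/7, -1/14), radius 1/56; u3: center (-1/2, 0), radius 1/42; u4: center (-1/2, 2/5), radius 1/30; u5: center (-39/80, 47/80), radius 1/200


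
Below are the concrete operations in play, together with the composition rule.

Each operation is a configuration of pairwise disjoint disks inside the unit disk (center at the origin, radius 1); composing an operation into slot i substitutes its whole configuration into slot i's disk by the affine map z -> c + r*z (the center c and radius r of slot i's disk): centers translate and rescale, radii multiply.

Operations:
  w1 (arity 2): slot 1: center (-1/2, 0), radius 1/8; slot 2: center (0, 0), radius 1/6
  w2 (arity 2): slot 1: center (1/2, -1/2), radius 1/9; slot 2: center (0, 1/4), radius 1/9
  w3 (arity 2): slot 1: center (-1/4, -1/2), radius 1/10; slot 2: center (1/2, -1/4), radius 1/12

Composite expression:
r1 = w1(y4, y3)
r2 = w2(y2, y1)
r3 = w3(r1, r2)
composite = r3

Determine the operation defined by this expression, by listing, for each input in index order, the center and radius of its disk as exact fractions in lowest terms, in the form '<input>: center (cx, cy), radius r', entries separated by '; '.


y1: center (1/2, -11/48), radius 1/108; y2: center (13/24, -7/24), radius 1/108; y3: center (-1/4, -1/2), radius 1/60; y4: center (-3/10, -1/2), radius 1/80

Nesting under w3 composes maps z -> c + r*z down each y-path.
for y4, the 2-step affine chain lands on center (-3/10, -1/2), radius 1/80
for y3, the 2-step affine chain lands on center (-1/4, -1/2), radius 1/60
for y2, the 2-step affine chain lands on center (13/24, -7/24), radius 1/108
for y1, the 2-step affine chain lands on center (1/2, -11/48), radius 1/108
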